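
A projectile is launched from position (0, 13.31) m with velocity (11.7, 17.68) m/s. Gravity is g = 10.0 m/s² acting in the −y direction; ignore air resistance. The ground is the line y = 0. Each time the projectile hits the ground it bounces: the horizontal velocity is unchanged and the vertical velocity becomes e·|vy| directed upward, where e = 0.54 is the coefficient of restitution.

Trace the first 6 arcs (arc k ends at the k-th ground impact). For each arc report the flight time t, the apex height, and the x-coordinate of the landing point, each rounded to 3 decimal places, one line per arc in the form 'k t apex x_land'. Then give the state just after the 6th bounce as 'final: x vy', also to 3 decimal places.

1 4.174 28.939 48.833
2 2.598 8.439 79.233
3 1.403 2.461 95.649
4 0.758 0.718 104.513
5 0.409 0.209 109.300
6 0.221 0.061 111.885
final: 111.885 0.597

Arc 1: start y=13.310, vy=17.680 → t=4.174, apex=28.939, x_land=48.833, impact vy=-24.058
  bounce: vy ← 0.54·24.058 = 12.991
Arc 2: start y=0.000, vy=12.991 → t=2.598, apex=8.439, x_land=79.233, impact vy=-12.991
  bounce: vy ← 0.54·12.991 = 7.015
Arc 3: start y=0.000, vy=7.015 → t=1.403, apex=2.461, x_land=95.649, impact vy=-7.015
  bounce: vy ← 0.54·7.015 = 3.788
Arc 4: start y=0.000, vy=3.788 → t=0.758, apex=0.718, x_land=104.513, impact vy=-3.788
  bounce: vy ← 0.54·3.788 = 2.046
Arc 5: start y=0.000, vy=2.046 → t=0.409, apex=0.209, x_land=109.300, impact vy=-2.046
  bounce: vy ← 0.54·2.046 = 1.105
Arc 6: start y=0.000, vy=1.105 → t=0.221, apex=0.061, x_land=111.885, impact vy=-1.105
  bounce: vy ← 0.54·1.105 = 0.597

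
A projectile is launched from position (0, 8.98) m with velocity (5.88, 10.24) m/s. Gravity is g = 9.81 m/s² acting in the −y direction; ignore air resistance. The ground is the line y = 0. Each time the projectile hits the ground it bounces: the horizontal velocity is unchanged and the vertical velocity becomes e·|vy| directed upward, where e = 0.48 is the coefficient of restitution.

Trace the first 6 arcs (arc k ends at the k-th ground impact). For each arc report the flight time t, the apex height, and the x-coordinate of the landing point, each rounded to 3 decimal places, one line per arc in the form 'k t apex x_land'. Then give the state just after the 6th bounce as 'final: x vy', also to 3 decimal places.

Arc 1: start y=8.980, vy=10.240 → t=2.753, apex=14.324, x_land=16.186, impact vy=-16.764
  bounce: vy ← 0.48·16.764 = 8.047
Arc 2: start y=0.000, vy=8.047 → t=1.641, apex=3.300, x_land=25.833, impact vy=-8.047
  bounce: vy ← 0.48·8.047 = 3.863
Arc 3: start y=0.000, vy=3.863 → t=0.787, apex=0.760, x_land=30.463, impact vy=-3.863
  bounce: vy ← 0.48·3.863 = 1.854
Arc 4: start y=0.000, vy=1.854 → t=0.378, apex=0.175, x_land=32.685, impact vy=-1.854
  bounce: vy ← 0.48·1.854 = 0.890
Arc 5: start y=0.000, vy=0.890 → t=0.181, apex=0.040, x_land=33.752, impact vy=-0.890
  bounce: vy ← 0.48·0.890 = 0.427
Arc 6: start y=0.000, vy=0.427 → t=0.087, apex=0.009, x_land=34.264, impact vy=-0.427
  bounce: vy ← 0.48·0.427 = 0.205

1 2.753 14.324 16.186
2 1.641 3.300 25.833
3 0.787 0.760 30.463
4 0.378 0.175 32.685
5 0.181 0.040 33.752
6 0.087 0.009 34.264
final: 34.264 0.205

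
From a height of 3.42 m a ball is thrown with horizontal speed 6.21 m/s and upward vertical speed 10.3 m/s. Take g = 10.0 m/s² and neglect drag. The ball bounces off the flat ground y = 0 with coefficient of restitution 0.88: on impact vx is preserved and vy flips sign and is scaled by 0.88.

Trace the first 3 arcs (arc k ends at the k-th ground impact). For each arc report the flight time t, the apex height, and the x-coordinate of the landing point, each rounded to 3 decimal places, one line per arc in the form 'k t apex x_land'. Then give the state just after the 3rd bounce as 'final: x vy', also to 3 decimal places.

Arc 1: start y=3.420, vy=10.300 → t=2.351, apex=8.725, x_land=14.599, impact vy=-13.209
  bounce: vy ← 0.88·13.209 = 11.624
Arc 2: start y=0.000, vy=11.624 → t=2.325, apex=6.756, x_land=29.037, impact vy=-11.624
  bounce: vy ← 0.88·11.624 = 10.229
Arc 3: start y=0.000, vy=10.229 → t=2.046, apex=5.232, x_land=41.742, impact vy=-10.229
  bounce: vy ← 0.88·10.229 = 9.002

1 2.351 8.725 14.599
2 2.325 6.756 29.037
3 2.046 5.232 41.742
final: 41.742 9.002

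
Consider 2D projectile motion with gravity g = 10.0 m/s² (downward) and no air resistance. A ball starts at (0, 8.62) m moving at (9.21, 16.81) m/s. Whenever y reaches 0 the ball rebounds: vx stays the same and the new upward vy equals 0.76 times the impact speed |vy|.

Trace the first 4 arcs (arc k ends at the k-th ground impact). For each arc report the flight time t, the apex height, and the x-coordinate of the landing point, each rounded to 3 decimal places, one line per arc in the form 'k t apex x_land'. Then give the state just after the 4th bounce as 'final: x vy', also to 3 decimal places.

1 3.814 22.749 35.127
2 3.242 13.140 64.988
3 2.464 7.589 87.682
4 1.873 4.384 104.929
final: 104.929 7.116

Arc 1: start y=8.620, vy=16.810 → t=3.814, apex=22.749, x_land=35.127, impact vy=-21.330
  bounce: vy ← 0.76·21.330 = 16.211
Arc 2: start y=0.000, vy=16.211 → t=3.242, apex=13.140, x_land=64.988, impact vy=-16.211
  bounce: vy ← 0.76·16.211 = 12.320
Arc 3: start y=0.000, vy=12.320 → t=2.464, apex=7.589, x_land=87.682, impact vy=-12.320
  bounce: vy ← 0.76·12.320 = 9.363
Arc 4: start y=0.000, vy=9.363 → t=1.873, apex=4.384, x_land=104.929, impact vy=-9.363
  bounce: vy ← 0.76·9.363 = 7.116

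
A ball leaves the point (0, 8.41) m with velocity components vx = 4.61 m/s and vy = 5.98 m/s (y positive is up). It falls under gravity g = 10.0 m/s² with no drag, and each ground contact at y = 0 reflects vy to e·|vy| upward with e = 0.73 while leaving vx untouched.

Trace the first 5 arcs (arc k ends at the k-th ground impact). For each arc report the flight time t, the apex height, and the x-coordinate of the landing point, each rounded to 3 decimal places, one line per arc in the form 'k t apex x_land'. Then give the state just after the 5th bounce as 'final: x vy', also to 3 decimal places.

Arc 1: start y=8.410, vy=5.980 → t=2.026, apex=10.198, x_land=9.341, impact vy=-14.281
  bounce: vy ← 0.73·14.281 = 10.425
Arc 2: start y=0.000, vy=10.425 → t=2.085, apex=5.435, x_land=18.953, impact vy=-10.425
  bounce: vy ← 0.73·10.425 = 7.611
Arc 3: start y=0.000, vy=7.611 → t=1.522, apex=2.896, x_land=25.970, impact vy=-7.611
  bounce: vy ← 0.73·7.611 = 5.556
Arc 4: start y=0.000, vy=5.556 → t=1.111, apex=1.543, x_land=31.092, impact vy=-5.556
  bounce: vy ← 0.73·5.556 = 4.056
Arc 5: start y=0.000, vy=4.056 → t=0.811, apex=0.822, x_land=34.832, impact vy=-4.056
  bounce: vy ← 0.73·4.056 = 2.961

1 2.026 10.198 9.341
2 2.085 5.435 18.953
3 1.522 2.896 25.970
4 1.111 1.543 31.092
5 0.811 0.822 34.832
final: 34.832 2.961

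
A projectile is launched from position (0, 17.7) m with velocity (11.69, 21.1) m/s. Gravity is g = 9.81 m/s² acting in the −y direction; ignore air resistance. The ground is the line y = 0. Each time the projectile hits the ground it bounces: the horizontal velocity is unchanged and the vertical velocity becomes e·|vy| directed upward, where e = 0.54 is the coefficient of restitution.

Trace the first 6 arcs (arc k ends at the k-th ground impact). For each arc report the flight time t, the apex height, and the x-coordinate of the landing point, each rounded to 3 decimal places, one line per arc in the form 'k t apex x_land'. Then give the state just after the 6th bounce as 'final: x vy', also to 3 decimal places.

1 5.020 40.392 58.690
2 3.099 11.778 94.919
3 1.674 3.435 114.483
4 0.904 1.002 125.048
5 0.488 0.292 130.753
6 0.264 0.085 133.833
final: 133.833 0.698

Arc 1: start y=17.700, vy=21.100 → t=5.020, apex=40.392, x_land=58.690, impact vy=-28.151
  bounce: vy ← 0.54·28.151 = 15.202
Arc 2: start y=0.000, vy=15.202 → t=3.099, apex=11.778, x_land=94.919, impact vy=-15.202
  bounce: vy ← 0.54·15.202 = 8.209
Arc 3: start y=0.000, vy=8.209 → t=1.674, apex=3.435, x_land=114.483, impact vy=-8.209
  bounce: vy ← 0.54·8.209 = 4.433
Arc 4: start y=0.000, vy=4.433 → t=0.904, apex=1.002, x_land=125.048, impact vy=-4.433
  bounce: vy ← 0.54·4.433 = 2.394
Arc 5: start y=0.000, vy=2.394 → t=0.488, apex=0.292, x_land=130.753, impact vy=-2.394
  bounce: vy ← 0.54·2.394 = 1.293
Arc 6: start y=0.000, vy=1.293 → t=0.264, apex=0.085, x_land=133.833, impact vy=-1.293
  bounce: vy ← 0.54·1.293 = 0.698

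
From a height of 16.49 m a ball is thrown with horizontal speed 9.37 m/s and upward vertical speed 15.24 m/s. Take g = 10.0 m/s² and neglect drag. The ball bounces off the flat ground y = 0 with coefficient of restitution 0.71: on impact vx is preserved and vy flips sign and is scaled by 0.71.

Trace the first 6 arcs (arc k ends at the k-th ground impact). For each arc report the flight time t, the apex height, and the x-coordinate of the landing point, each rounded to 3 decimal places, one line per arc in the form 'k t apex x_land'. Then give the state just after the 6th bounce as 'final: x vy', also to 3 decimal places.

Arc 1: start y=16.490, vy=15.240 → t=3.895, apex=28.103, x_land=36.494, impact vy=-23.708
  bounce: vy ← 0.71·23.708 = 16.833
Arc 2: start y=0.000, vy=16.833 → t=3.367, apex=14.167, x_land=68.038, impact vy=-16.833
  bounce: vy ← 0.71·16.833 = 11.951
Arc 3: start y=0.000, vy=11.951 → t=2.390, apex=7.141, x_land=90.434, impact vy=-11.951
  bounce: vy ← 0.71·11.951 = 8.485
Arc 4: start y=0.000, vy=8.485 → t=1.697, apex=3.600, x_land=106.336, impact vy=-8.485
  bounce: vy ← 0.71·8.485 = 6.025
Arc 5: start y=0.000, vy=6.025 → t=1.205, apex=1.815, x_land=117.626, impact vy=-6.025
  bounce: vy ← 0.71·6.025 = 4.277
Arc 6: start y=0.000, vy=4.277 → t=0.855, apex=0.915, x_land=125.642, impact vy=-4.277
  bounce: vy ← 0.71·4.277 = 3.037

1 3.895 28.103 36.494
2 3.367 14.167 68.038
3 2.390 7.141 90.434
4 1.697 3.600 106.336
5 1.205 1.815 117.626
6 0.855 0.915 125.642
final: 125.642 3.037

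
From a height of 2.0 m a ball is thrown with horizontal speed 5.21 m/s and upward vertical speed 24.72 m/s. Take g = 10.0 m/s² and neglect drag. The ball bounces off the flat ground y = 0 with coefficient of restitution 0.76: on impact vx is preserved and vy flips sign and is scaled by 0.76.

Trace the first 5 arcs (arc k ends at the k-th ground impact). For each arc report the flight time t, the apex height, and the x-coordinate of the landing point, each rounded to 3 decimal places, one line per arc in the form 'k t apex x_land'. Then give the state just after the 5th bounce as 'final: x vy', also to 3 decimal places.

1 5.024 32.554 26.173
2 3.878 18.803 46.380
3 2.948 10.861 61.737
4 2.240 6.273 73.409
5 1.703 3.623 82.279
final: 82.279 6.470

Arc 1: start y=2.000, vy=24.720 → t=5.024, apex=32.554, x_land=26.173, impact vy=-25.516
  bounce: vy ← 0.76·25.516 = 19.392
Arc 2: start y=0.000, vy=19.392 → t=3.878, apex=18.803, x_land=46.380, impact vy=-19.392
  bounce: vy ← 0.76·19.392 = 14.738
Arc 3: start y=0.000, vy=14.738 → t=2.948, apex=10.861, x_land=61.737, impact vy=-14.738
  bounce: vy ← 0.76·14.738 = 11.201
Arc 4: start y=0.000, vy=11.201 → t=2.240, apex=6.273, x_land=73.409, impact vy=-11.201
  bounce: vy ← 0.76·11.201 = 8.513
Arc 5: start y=0.000, vy=8.513 → t=1.703, apex=3.623, x_land=82.279, impact vy=-8.513
  bounce: vy ← 0.76·8.513 = 6.470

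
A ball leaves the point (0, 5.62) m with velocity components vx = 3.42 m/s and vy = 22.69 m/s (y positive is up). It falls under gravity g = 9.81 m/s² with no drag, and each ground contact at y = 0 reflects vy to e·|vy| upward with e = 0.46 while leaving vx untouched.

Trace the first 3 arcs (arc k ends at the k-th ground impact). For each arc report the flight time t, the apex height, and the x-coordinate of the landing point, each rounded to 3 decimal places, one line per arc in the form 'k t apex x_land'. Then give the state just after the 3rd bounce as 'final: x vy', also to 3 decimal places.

1 4.862 31.860 16.627
2 2.345 6.742 24.646
3 1.079 1.427 28.334
final: 28.334 2.434

Arc 1: start y=5.620, vy=22.690 → t=4.862, apex=31.860, x_land=16.627, impact vy=-25.002
  bounce: vy ← 0.46·25.002 = 11.501
Arc 2: start y=0.000, vy=11.501 → t=2.345, apex=6.742, x_land=24.646, impact vy=-11.501
  bounce: vy ← 0.46·11.501 = 5.290
Arc 3: start y=0.000, vy=5.290 → t=1.079, apex=1.427, x_land=28.334, impact vy=-5.290
  bounce: vy ← 0.46·5.290 = 2.434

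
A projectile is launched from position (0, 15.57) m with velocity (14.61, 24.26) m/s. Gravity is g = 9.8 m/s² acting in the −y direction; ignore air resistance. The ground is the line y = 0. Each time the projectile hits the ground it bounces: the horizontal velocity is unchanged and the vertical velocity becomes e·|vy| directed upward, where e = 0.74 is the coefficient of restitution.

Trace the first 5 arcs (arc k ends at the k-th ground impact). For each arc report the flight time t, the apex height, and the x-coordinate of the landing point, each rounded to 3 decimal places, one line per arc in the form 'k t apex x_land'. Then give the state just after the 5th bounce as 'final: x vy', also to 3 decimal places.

1 5.526 45.598 80.735
2 4.515 24.969 146.696
3 3.341 13.673 195.507
4 2.472 7.487 231.628
5 1.829 4.100 258.356
final: 258.356 6.634

Arc 1: start y=15.570, vy=24.260 → t=5.526, apex=45.598, x_land=80.735, impact vy=-29.895
  bounce: vy ← 0.74·29.895 = 22.122
Arc 2: start y=0.000, vy=22.122 → t=4.515, apex=24.969, x_land=146.696, impact vy=-22.122
  bounce: vy ← 0.74·22.122 = 16.371
Arc 3: start y=0.000, vy=16.371 → t=3.341, apex=13.673, x_land=195.507, impact vy=-16.371
  bounce: vy ← 0.74·16.371 = 12.114
Arc 4: start y=0.000, vy=12.114 → t=2.472, apex=7.487, x_land=231.628, impact vy=-12.114
  bounce: vy ← 0.74·12.114 = 8.965
Arc 5: start y=0.000, vy=8.965 → t=1.829, apex=4.100, x_land=258.356, impact vy=-8.965
  bounce: vy ← 0.74·8.965 = 6.634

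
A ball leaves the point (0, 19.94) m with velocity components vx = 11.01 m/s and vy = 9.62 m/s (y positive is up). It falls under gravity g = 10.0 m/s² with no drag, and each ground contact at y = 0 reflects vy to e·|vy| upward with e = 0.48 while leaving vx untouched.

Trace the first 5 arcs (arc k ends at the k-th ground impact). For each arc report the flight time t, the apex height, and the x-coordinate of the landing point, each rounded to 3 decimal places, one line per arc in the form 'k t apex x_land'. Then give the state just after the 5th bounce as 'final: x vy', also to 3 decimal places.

1 3.179 24.567 34.997
2 2.128 5.660 58.426
3 1.021 1.304 69.671
4 0.490 0.300 75.069
5 0.235 0.069 77.661
final: 77.661 0.565

Arc 1: start y=19.940, vy=9.620 → t=3.179, apex=24.567, x_land=34.997, impact vy=-22.166
  bounce: vy ← 0.48·22.166 = 10.640
Arc 2: start y=0.000, vy=10.640 → t=2.128, apex=5.660, x_land=58.426, impact vy=-10.640
  bounce: vy ← 0.48·10.640 = 5.107
Arc 3: start y=0.000, vy=5.107 → t=1.021, apex=1.304, x_land=69.671, impact vy=-5.107
  bounce: vy ← 0.48·5.107 = 2.451
Arc 4: start y=0.000, vy=2.451 → t=0.490, apex=0.300, x_land=75.069, impact vy=-2.451
  bounce: vy ← 0.48·2.451 = 1.177
Arc 5: start y=0.000, vy=1.177 → t=0.235, apex=0.069, x_land=77.661, impact vy=-1.177
  bounce: vy ← 0.48·1.177 = 0.565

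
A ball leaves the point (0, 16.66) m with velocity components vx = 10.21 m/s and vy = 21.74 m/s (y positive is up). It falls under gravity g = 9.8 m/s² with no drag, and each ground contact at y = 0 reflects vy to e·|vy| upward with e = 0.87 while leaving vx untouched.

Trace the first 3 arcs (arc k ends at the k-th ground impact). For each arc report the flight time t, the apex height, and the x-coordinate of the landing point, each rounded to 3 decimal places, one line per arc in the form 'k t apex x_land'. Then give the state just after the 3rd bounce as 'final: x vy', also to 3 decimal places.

1 5.103 40.774 52.102
2 5.019 30.862 103.349
3 4.367 23.359 147.933
final: 147.933 18.616

Arc 1: start y=16.660, vy=21.740 → t=5.103, apex=40.774, x_land=52.102, impact vy=-28.269
  bounce: vy ← 0.87·28.269 = 24.594
Arc 2: start y=0.000, vy=24.594 → t=5.019, apex=30.862, x_land=103.349, impact vy=-24.594
  bounce: vy ← 0.87·24.594 = 21.397
Arc 3: start y=0.000, vy=21.397 → t=4.367, apex=23.359, x_land=147.933, impact vy=-21.397
  bounce: vy ← 0.87·21.397 = 18.616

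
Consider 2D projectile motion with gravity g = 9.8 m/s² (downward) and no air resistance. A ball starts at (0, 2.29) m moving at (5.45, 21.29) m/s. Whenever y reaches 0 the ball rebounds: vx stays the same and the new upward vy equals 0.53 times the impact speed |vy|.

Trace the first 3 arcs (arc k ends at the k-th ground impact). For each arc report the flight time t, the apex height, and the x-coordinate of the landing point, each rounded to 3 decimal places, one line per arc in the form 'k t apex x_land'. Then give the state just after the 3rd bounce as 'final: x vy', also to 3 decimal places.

1 4.450 25.416 24.252
2 2.414 7.139 37.409
3 1.279 2.005 44.382
final: 44.382 3.323

Arc 1: start y=2.290, vy=21.290 → t=4.450, apex=25.416, x_land=24.252, impact vy=-22.319
  bounce: vy ← 0.53·22.319 = 11.829
Arc 2: start y=0.000, vy=11.829 → t=2.414, apex=7.139, x_land=37.409, impact vy=-11.829
  bounce: vy ← 0.53·11.829 = 6.269
Arc 3: start y=0.000, vy=6.269 → t=1.279, apex=2.005, x_land=44.382, impact vy=-6.269
  bounce: vy ← 0.53·6.269 = 3.323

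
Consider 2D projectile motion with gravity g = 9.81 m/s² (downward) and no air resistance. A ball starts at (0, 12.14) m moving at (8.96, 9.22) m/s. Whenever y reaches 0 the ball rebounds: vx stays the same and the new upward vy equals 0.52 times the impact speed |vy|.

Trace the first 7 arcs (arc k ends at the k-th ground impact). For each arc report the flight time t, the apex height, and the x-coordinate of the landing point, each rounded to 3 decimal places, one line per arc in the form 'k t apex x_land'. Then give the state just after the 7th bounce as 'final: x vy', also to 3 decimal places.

1 2.772 16.473 24.841
2 1.906 4.454 41.918
3 0.991 1.204 50.798
4 0.515 0.326 55.415
5 0.268 0.088 57.816
6 0.139 0.024 59.065
7 0.072 0.006 59.714
final: 59.714 0.185

Arc 1: start y=12.140, vy=9.220 → t=2.772, apex=16.473, x_land=24.841, impact vy=-17.978
  bounce: vy ← 0.52·17.978 = 9.348
Arc 2: start y=0.000, vy=9.348 → t=1.906, apex=4.454, x_land=41.918, impact vy=-9.348
  bounce: vy ← 0.52·9.348 = 4.861
Arc 3: start y=0.000, vy=4.861 → t=0.991, apex=1.204, x_land=50.798, impact vy=-4.861
  bounce: vy ← 0.52·4.861 = 2.528
Arc 4: start y=0.000, vy=2.528 → t=0.515, apex=0.326, x_land=55.415, impact vy=-2.528
  bounce: vy ← 0.52·2.528 = 1.314
Arc 5: start y=0.000, vy=1.314 → t=0.268, apex=0.088, x_land=57.816, impact vy=-1.314
  bounce: vy ← 0.52·1.314 = 0.684
Arc 6: start y=0.000, vy=0.684 → t=0.139, apex=0.024, x_land=59.065, impact vy=-0.684
  bounce: vy ← 0.52·0.684 = 0.355
Arc 7: start y=0.000, vy=0.355 → t=0.072, apex=0.006, x_land=59.714, impact vy=-0.355
  bounce: vy ← 0.52·0.355 = 0.185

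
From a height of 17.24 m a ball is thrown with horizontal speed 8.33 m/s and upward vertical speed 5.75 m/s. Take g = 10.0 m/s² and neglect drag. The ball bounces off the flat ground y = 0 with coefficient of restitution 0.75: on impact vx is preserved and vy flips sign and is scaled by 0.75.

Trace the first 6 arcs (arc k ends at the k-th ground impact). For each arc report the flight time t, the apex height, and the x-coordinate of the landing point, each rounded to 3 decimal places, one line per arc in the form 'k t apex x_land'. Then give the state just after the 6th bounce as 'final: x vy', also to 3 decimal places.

Arc 1: start y=17.240, vy=5.750 → t=2.519, apex=18.893, x_land=20.982, impact vy=-19.439
  bounce: vy ← 0.75·19.439 = 14.579
Arc 2: start y=0.000, vy=14.579 → t=2.916, apex=10.627, x_land=45.271, impact vy=-14.579
  bounce: vy ← 0.75·14.579 = 10.934
Arc 3: start y=0.000, vy=10.934 → t=2.187, apex=5.978, x_land=63.487, impact vy=-10.934
  bounce: vy ← 0.75·10.934 = 8.201
Arc 4: start y=0.000, vy=8.201 → t=1.640, apex=3.363, x_land=77.150, impact vy=-8.201
  bounce: vy ← 0.75·8.201 = 6.151
Arc 5: start y=0.000, vy=6.151 → t=1.230, apex=1.891, x_land=87.396, impact vy=-6.151
  bounce: vy ← 0.75·6.151 = 4.613
Arc 6: start y=0.000, vy=4.613 → t=0.923, apex=1.064, x_land=95.081, impact vy=-4.613
  bounce: vy ← 0.75·4.613 = 3.460

1 2.519 18.893 20.982
2 2.916 10.627 45.271
3 2.187 5.978 63.487
4 1.640 3.363 77.150
5 1.230 1.891 87.396
6 0.923 1.064 95.081
final: 95.081 3.460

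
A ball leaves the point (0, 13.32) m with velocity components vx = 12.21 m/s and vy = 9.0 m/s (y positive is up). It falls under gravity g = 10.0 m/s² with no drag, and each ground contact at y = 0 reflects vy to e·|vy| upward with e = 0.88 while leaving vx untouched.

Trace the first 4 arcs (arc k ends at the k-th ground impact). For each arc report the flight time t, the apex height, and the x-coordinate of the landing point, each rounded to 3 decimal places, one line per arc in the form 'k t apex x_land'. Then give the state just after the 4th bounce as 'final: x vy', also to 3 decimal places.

1 2.764 17.370 33.747
2 3.280 13.451 73.801
3 2.887 10.417 109.048
4 2.540 8.067 140.066
final: 140.066 11.178

Arc 1: start y=13.320, vy=9.000 → t=2.764, apex=17.370, x_land=33.747, impact vy=-18.639
  bounce: vy ← 0.88·18.639 = 16.402
Arc 2: start y=0.000, vy=16.402 → t=3.280, apex=13.451, x_land=73.801, impact vy=-16.402
  bounce: vy ← 0.88·16.402 = 14.434
Arc 3: start y=0.000, vy=14.434 → t=2.887, apex=10.417, x_land=109.048, impact vy=-14.434
  bounce: vy ← 0.88·14.434 = 12.702
Arc 4: start y=0.000, vy=12.702 → t=2.540, apex=8.067, x_land=140.066, impact vy=-12.702
  bounce: vy ← 0.88·12.702 = 11.178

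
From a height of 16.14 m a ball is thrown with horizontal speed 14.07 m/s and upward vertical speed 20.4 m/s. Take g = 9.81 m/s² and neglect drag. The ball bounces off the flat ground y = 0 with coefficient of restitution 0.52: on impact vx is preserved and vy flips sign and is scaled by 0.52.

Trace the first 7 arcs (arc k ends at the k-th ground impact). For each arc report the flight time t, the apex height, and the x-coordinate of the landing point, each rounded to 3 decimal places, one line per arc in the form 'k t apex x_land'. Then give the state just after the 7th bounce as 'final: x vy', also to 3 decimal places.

1 4.839 37.351 68.085
2 2.870 10.100 108.464
3 1.492 2.731 129.462
4 0.776 0.738 140.380
5 0.404 0.200 146.058
6 0.210 0.054 149.010
7 0.109 0.015 150.545
final: 150.545 0.278

Arc 1: start y=16.140, vy=20.400 → t=4.839, apex=37.351, x_land=68.085, impact vy=-27.071
  bounce: vy ← 0.52·27.071 = 14.077
Arc 2: start y=0.000, vy=14.077 → t=2.870, apex=10.100, x_land=108.464, impact vy=-14.077
  bounce: vy ← 0.52·14.077 = 7.320
Arc 3: start y=0.000, vy=7.320 → t=1.492, apex=2.731, x_land=129.462, impact vy=-7.320
  bounce: vy ← 0.52·7.320 = 3.806
Arc 4: start y=0.000, vy=3.806 → t=0.776, apex=0.738, x_land=140.380, impact vy=-3.806
  bounce: vy ← 0.52·3.806 = 1.979
Arc 5: start y=0.000, vy=1.979 → t=0.404, apex=0.200, x_land=146.058, impact vy=-1.979
  bounce: vy ← 0.52·1.979 = 1.029
Arc 6: start y=0.000, vy=1.029 → t=0.210, apex=0.054, x_land=149.010, impact vy=-1.029
  bounce: vy ← 0.52·1.029 = 0.535
Arc 7: start y=0.000, vy=0.535 → t=0.109, apex=0.015, x_land=150.545, impact vy=-0.535
  bounce: vy ← 0.52·0.535 = 0.278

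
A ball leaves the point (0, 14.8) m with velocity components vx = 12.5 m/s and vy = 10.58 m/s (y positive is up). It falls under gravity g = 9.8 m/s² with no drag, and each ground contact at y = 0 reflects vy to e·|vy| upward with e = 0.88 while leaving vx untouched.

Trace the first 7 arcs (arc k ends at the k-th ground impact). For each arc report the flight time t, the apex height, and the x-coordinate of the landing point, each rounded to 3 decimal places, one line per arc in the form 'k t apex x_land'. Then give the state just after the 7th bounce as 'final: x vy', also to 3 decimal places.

Arc 1: start y=14.800, vy=10.580 → t=3.126, apex=20.511, x_land=39.069, impact vy=-20.050
  bounce: vy ← 0.88·20.050 = 17.644
Arc 2: start y=0.000, vy=17.644 → t=3.601, apex=15.884, x_land=84.080, impact vy=-17.644
  bounce: vy ← 0.88·17.644 = 15.527
Arc 3: start y=0.000, vy=15.527 → t=3.169, apex=12.300, x_land=123.690, impact vy=-15.527
  bounce: vy ← 0.88·15.527 = 13.664
Arc 4: start y=0.000, vy=13.664 → t=2.789, apex=9.525, x_land=158.546, impact vy=-13.664
  bounce: vy ← 0.88·13.664 = 12.024
Arc 5: start y=0.000, vy=12.024 → t=2.454, apex=7.376, x_land=189.220, impact vy=-12.024
  bounce: vy ← 0.88·12.024 = 10.581
Arc 6: start y=0.000, vy=10.581 → t=2.159, apex=5.712, x_land=216.213, impact vy=-10.581
  bounce: vy ← 0.88·10.581 = 9.311
Arc 7: start y=0.000, vy=9.311 → t=1.900, apex=4.424, x_land=239.967, impact vy=-9.311
  bounce: vy ← 0.88·9.311 = 8.194

1 3.126 20.511 39.069
2 3.601 15.884 84.080
3 3.169 12.300 123.690
4 2.789 9.525 158.546
5 2.454 7.376 189.220
6 2.159 5.712 216.213
7 1.900 4.424 239.967
final: 239.967 8.194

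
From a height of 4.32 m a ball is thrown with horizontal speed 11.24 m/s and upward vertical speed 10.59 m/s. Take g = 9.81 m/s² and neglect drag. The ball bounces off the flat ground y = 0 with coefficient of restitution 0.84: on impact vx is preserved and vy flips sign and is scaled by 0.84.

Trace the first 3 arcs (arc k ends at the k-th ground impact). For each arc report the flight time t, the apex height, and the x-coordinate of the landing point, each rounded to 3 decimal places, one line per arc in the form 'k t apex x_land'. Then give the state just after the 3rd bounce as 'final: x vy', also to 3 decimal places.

1 2.510 10.036 28.212
2 2.403 7.081 55.222
3 2.019 4.997 77.911
final: 77.911 8.317

Arc 1: start y=4.320, vy=10.590 → t=2.510, apex=10.036, x_land=28.212, impact vy=-14.032
  bounce: vy ← 0.84·14.032 = 11.787
Arc 2: start y=0.000, vy=11.787 → t=2.403, apex=7.081, x_land=55.222, impact vy=-11.787
  bounce: vy ← 0.84·11.787 = 9.901
Arc 3: start y=0.000, vy=9.901 → t=2.019, apex=4.997, x_land=77.911, impact vy=-9.901
  bounce: vy ← 0.84·9.901 = 8.317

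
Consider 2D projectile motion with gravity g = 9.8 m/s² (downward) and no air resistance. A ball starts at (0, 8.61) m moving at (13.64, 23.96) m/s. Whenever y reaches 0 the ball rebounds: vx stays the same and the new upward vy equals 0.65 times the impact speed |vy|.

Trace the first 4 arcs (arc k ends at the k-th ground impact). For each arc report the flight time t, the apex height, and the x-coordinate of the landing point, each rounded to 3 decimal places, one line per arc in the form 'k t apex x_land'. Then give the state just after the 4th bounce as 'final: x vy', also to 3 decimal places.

Arc 1: start y=8.610, vy=23.960 → t=5.226, apex=37.900, x_land=71.283, impact vy=-27.255
  bounce: vy ← 0.65·27.255 = 17.716
Arc 2: start y=0.000, vy=17.716 → t=3.615, apex=16.013, x_land=120.598, impact vy=-17.716
  bounce: vy ← 0.65·17.716 = 11.515
Arc 3: start y=0.000, vy=11.515 → t=2.350, apex=6.765, x_land=152.653, impact vy=-11.515
  bounce: vy ← 0.65·11.515 = 7.485
Arc 4: start y=0.000, vy=7.485 → t=1.528, apex=2.858, x_land=173.488, impact vy=-7.485
  bounce: vy ← 0.65·7.485 = 4.865

1 5.226 37.900 71.283
2 3.615 16.013 120.598
3 2.350 6.765 152.653
4 1.528 2.858 173.488
final: 173.488 4.865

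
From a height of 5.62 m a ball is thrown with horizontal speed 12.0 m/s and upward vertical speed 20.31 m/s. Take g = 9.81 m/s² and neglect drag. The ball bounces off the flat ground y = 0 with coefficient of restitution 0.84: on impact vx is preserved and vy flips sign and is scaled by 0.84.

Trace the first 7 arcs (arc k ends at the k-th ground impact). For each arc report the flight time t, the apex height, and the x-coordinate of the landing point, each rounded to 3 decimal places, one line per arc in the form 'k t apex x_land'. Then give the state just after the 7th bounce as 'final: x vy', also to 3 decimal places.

1 4.401 26.644 52.812
2 3.916 18.800 99.799
3 3.289 13.265 139.267
4 2.763 9.360 172.421
5 2.321 6.604 200.270
6 1.949 4.660 223.663
7 1.638 3.288 243.314
final: 243.314 6.747

Arc 1: start y=5.620, vy=20.310 → t=4.401, apex=26.644, x_land=52.812, impact vy=-22.864
  bounce: vy ← 0.84·22.864 = 19.206
Arc 2: start y=0.000, vy=19.206 → t=3.916, apex=18.800, x_land=99.799, impact vy=-19.206
  bounce: vy ← 0.84·19.206 = 16.133
Arc 3: start y=0.000, vy=16.133 → t=3.289, apex=13.265, x_land=139.267, impact vy=-16.133
  bounce: vy ← 0.84·16.133 = 13.552
Arc 4: start y=0.000, vy=13.552 → t=2.763, apex=9.360, x_land=172.421, impact vy=-13.552
  bounce: vy ← 0.84·13.552 = 11.383
Arc 5: start y=0.000, vy=11.383 → t=2.321, apex=6.604, x_land=200.270, impact vy=-11.383
  bounce: vy ← 0.84·11.383 = 9.562
Arc 6: start y=0.000, vy=9.562 → t=1.949, apex=4.660, x_land=223.663, impact vy=-9.562
  bounce: vy ← 0.84·9.562 = 8.032
Arc 7: start y=0.000, vy=8.032 → t=1.638, apex=3.288, x_land=243.314, impact vy=-8.032
  bounce: vy ← 0.84·8.032 = 6.747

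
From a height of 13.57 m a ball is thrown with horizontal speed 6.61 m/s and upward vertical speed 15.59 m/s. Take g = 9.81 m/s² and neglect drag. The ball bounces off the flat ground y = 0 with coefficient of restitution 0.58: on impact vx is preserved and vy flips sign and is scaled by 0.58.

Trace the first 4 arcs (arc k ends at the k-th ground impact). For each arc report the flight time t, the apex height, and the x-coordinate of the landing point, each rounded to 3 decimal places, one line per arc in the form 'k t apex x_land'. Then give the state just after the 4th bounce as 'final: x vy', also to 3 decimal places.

Arc 1: start y=13.570, vy=15.590 → t=3.890, apex=25.958, x_land=25.711, impact vy=-22.567
  bounce: vy ← 0.58·22.567 = 13.089
Arc 2: start y=0.000, vy=13.089 → t=2.669, apex=8.732, x_land=43.350, impact vy=-13.089
  bounce: vy ← 0.58·13.089 = 7.592
Arc 3: start y=0.000, vy=7.592 → t=1.548, apex=2.938, x_land=53.580, impact vy=-7.592
  bounce: vy ← 0.58·7.592 = 4.403
Arc 4: start y=0.000, vy=4.403 → t=0.898, apex=0.988, x_land=59.514, impact vy=-4.403
  bounce: vy ← 0.58·4.403 = 2.554

1 3.890 25.958 25.711
2 2.669 8.732 43.350
3 1.548 2.938 53.580
4 0.898 0.988 59.514
final: 59.514 2.554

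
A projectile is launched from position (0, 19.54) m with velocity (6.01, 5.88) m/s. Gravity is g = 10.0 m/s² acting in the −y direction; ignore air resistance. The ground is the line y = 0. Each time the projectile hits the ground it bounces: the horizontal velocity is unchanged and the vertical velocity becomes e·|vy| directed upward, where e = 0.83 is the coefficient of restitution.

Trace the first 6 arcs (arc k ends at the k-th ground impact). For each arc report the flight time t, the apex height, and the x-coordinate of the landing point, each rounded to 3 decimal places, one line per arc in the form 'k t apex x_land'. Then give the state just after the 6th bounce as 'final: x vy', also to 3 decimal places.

1 2.650 21.269 15.929
2 3.424 14.652 36.506
3 2.842 10.094 53.584
4 2.359 6.954 67.759
5 1.958 4.790 79.524
6 1.625 3.300 89.289
final: 89.289 6.743

Arc 1: start y=19.540, vy=5.880 → t=2.650, apex=21.269, x_land=15.929, impact vy=-20.625
  bounce: vy ← 0.83·20.625 = 17.118
Arc 2: start y=0.000, vy=17.118 → t=3.424, apex=14.652, x_land=36.506, impact vy=-17.118
  bounce: vy ← 0.83·17.118 = 14.208
Arc 3: start y=0.000, vy=14.208 → t=2.842, apex=10.094, x_land=53.584, impact vy=-14.208
  bounce: vy ← 0.83·14.208 = 11.793
Arc 4: start y=0.000, vy=11.793 → t=2.359, apex=6.954, x_land=67.759, impact vy=-11.793
  bounce: vy ← 0.83·11.793 = 9.788
Arc 5: start y=0.000, vy=9.788 → t=1.958, apex=4.790, x_land=79.524, impact vy=-9.788
  bounce: vy ← 0.83·9.788 = 8.124
Arc 6: start y=0.000, vy=8.124 → t=1.625, apex=3.300, x_land=89.289, impact vy=-8.124
  bounce: vy ← 0.83·8.124 = 6.743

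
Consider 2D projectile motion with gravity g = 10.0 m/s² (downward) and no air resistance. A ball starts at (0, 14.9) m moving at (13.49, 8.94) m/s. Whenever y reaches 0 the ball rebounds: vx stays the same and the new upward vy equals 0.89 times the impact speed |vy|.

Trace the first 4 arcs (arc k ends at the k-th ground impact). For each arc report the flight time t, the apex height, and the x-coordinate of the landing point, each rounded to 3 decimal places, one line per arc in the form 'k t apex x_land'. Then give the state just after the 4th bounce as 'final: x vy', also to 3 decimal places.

1 2.838 18.896 38.285
2 3.460 14.968 84.965
3 3.080 11.856 126.511
4 2.741 9.391 163.486
final: 163.486 12.197

Arc 1: start y=14.900, vy=8.940 → t=2.838, apex=18.896, x_land=38.285, impact vy=-19.440
  bounce: vy ← 0.89·19.440 = 17.302
Arc 2: start y=0.000, vy=17.302 → t=3.460, apex=14.968, x_land=84.965, impact vy=-17.302
  bounce: vy ← 0.89·17.302 = 15.399
Arc 3: start y=0.000, vy=15.399 → t=3.080, apex=11.856, x_land=126.511, impact vy=-15.399
  bounce: vy ← 0.89·15.399 = 13.705
Arc 4: start y=0.000, vy=13.705 → t=2.741, apex=9.391, x_land=163.486, impact vy=-13.705
  bounce: vy ← 0.89·13.705 = 12.197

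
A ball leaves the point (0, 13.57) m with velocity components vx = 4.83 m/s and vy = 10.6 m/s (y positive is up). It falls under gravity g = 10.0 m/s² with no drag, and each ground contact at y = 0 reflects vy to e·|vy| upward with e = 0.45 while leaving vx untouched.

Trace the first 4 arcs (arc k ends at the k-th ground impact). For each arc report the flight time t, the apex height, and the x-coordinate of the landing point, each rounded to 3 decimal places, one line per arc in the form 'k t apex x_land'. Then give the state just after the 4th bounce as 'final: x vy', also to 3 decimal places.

Arc 1: start y=13.570, vy=10.600 → t=3.019, apex=19.188, x_land=14.582, impact vy=-19.590
  bounce: vy ← 0.45·19.590 = 8.815
Arc 2: start y=0.000, vy=8.815 → t=1.763, apex=3.886, x_land=23.097, impact vy=-8.815
  bounce: vy ← 0.45·8.815 = 3.967
Arc 3: start y=0.000, vy=3.967 → t=0.793, apex=0.787, x_land=26.929, impact vy=-3.967
  bounce: vy ← 0.45·3.967 = 1.785
Arc 4: start y=0.000, vy=1.785 → t=0.357, apex=0.159, x_land=28.654, impact vy=-1.785
  bounce: vy ← 0.45·1.785 = 0.803

1 3.019 19.188 14.582
2 1.763 3.886 23.097
3 0.793 0.787 26.929
4 0.357 0.159 28.654
final: 28.654 0.803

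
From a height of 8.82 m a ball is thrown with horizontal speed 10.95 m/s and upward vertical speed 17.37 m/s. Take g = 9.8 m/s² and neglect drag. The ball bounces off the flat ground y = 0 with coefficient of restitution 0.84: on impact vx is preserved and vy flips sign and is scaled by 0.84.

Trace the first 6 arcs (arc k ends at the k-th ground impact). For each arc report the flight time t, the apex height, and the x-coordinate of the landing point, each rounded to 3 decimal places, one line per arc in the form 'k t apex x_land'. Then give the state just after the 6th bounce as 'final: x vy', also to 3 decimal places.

Arc 1: start y=8.820, vy=17.370 → t=3.995, apex=24.214, x_land=43.750, impact vy=-21.785
  bounce: vy ← 0.84·21.785 = 18.299
Arc 2: start y=0.000, vy=18.299 → t=3.735, apex=17.085, x_land=84.643, impact vy=-18.299
  bounce: vy ← 0.84·18.299 = 15.372
Arc 3: start y=0.000, vy=15.372 → t=3.137, apex=12.055, x_land=118.994, impact vy=-15.372
  bounce: vy ← 0.84·15.372 = 12.912
Arc 4: start y=0.000, vy=12.912 → t=2.635, apex=8.506, x_land=147.849, impact vy=-12.912
  bounce: vy ← 0.84·12.912 = 10.846
Arc 5: start y=0.000, vy=10.846 → t=2.214, apex=6.002, x_land=172.087, impact vy=-10.846
  bounce: vy ← 0.84·10.846 = 9.111
Arc 6: start y=0.000, vy=9.111 → t=1.859, apex=4.235, x_land=192.446, impact vy=-9.111
  bounce: vy ← 0.84·9.111 = 7.653

1 3.995 24.214 43.750
2 3.735 17.085 84.643
3 3.137 12.055 118.994
4 2.635 8.506 147.849
5 2.214 6.002 172.087
6 1.859 4.235 192.446
final: 192.446 7.653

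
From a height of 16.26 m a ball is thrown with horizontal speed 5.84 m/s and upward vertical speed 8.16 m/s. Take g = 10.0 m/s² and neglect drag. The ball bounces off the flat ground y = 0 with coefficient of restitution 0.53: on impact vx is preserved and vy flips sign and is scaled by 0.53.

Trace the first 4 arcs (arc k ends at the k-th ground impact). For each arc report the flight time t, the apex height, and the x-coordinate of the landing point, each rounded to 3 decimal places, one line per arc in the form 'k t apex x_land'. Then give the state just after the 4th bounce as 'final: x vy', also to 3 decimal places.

1 2.795 19.589 16.325
2 2.098 5.503 28.578
3 1.112 1.546 35.072
4 0.589 0.434 38.514
final: 38.514 1.562

Arc 1: start y=16.260, vy=8.160 → t=2.795, apex=19.589, x_land=16.325, impact vy=-19.794
  bounce: vy ← 0.53·19.794 = 10.491
Arc 2: start y=0.000, vy=10.491 → t=2.098, apex=5.503, x_land=28.578, impact vy=-10.491
  bounce: vy ← 0.53·10.491 = 5.560
Arc 3: start y=0.000, vy=5.560 → t=1.112, apex=1.546, x_land=35.072, impact vy=-5.560
  bounce: vy ← 0.53·5.560 = 2.947
Arc 4: start y=0.000, vy=2.947 → t=0.589, apex=0.434, x_land=38.514, impact vy=-2.947
  bounce: vy ← 0.53·2.947 = 1.562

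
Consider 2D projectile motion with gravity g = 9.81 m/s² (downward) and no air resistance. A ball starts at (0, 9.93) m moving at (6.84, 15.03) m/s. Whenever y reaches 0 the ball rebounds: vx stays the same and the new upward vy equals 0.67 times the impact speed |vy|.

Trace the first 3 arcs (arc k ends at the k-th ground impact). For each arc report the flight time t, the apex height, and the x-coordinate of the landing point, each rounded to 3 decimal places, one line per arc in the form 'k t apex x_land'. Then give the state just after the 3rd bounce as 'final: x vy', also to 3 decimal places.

Arc 1: start y=9.930, vy=15.030 → t=3.623, apex=21.444, x_land=24.781, impact vy=-20.512
  bounce: vy ← 0.67·20.512 = 13.743
Arc 2: start y=0.000, vy=13.743 → t=2.802, apex=9.626, x_land=43.946, impact vy=-13.743
  bounce: vy ← 0.67·13.743 = 9.208
Arc 3: start y=0.000, vy=9.208 → t=1.877, apex=4.321, x_land=56.786, impact vy=-9.208
  bounce: vy ← 0.67·9.208 = 6.169

1 3.623 21.444 24.781
2 2.802 9.626 43.946
3 1.877 4.321 56.786
final: 56.786 6.169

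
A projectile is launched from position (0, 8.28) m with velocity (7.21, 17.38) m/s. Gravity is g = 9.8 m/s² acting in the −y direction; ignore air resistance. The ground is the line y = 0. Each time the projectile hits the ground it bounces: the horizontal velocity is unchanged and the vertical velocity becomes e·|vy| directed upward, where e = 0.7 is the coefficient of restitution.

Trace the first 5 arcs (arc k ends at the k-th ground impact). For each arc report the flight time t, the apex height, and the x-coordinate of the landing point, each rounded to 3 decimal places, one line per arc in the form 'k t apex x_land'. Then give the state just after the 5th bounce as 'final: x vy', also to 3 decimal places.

1 3.972 23.691 28.641
2 3.078 11.609 50.836
3 2.155 5.688 66.373
4 1.508 2.787 77.248
5 1.056 1.366 84.861
final: 84.861 3.622

Arc 1: start y=8.280, vy=17.380 → t=3.972, apex=23.691, x_land=28.641, impact vy=-21.549
  bounce: vy ← 0.7·21.549 = 15.084
Arc 2: start y=0.000, vy=15.084 → t=3.078, apex=11.609, x_land=50.836, impact vy=-15.084
  bounce: vy ← 0.7·15.084 = 10.559
Arc 3: start y=0.000, vy=10.559 → t=2.155, apex=5.688, x_land=66.373, impact vy=-10.559
  bounce: vy ← 0.7·10.559 = 7.391
Arc 4: start y=0.000, vy=7.391 → t=1.508, apex=2.787, x_land=77.248, impact vy=-7.391
  bounce: vy ← 0.7·7.391 = 5.174
Arc 5: start y=0.000, vy=5.174 → t=1.056, apex=1.366, x_land=84.861, impact vy=-5.174
  bounce: vy ← 0.7·5.174 = 3.622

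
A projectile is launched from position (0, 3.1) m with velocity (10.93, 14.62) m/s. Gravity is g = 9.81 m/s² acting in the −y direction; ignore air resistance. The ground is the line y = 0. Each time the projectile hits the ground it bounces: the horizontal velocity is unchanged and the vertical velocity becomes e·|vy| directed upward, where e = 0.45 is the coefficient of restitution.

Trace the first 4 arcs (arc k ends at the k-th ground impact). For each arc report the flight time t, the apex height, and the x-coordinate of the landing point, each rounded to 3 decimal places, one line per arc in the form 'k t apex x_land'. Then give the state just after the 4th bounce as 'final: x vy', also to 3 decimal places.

1 3.179 13.994 34.751
2 1.520 2.834 51.367
3 0.684 0.574 58.844
4 0.308 0.116 62.208
final: 62.208 0.679

Arc 1: start y=3.100, vy=14.620 → t=3.179, apex=13.994, x_land=34.751, impact vy=-16.570
  bounce: vy ← 0.45·16.570 = 7.457
Arc 2: start y=0.000, vy=7.457 → t=1.520, apex=2.834, x_land=51.367, impact vy=-7.457
  bounce: vy ← 0.45·7.457 = 3.355
Arc 3: start y=0.000, vy=3.355 → t=0.684, apex=0.574, x_land=58.844, impact vy=-3.355
  bounce: vy ← 0.45·3.355 = 1.510
Arc 4: start y=0.000, vy=1.510 → t=0.308, apex=0.116, x_land=62.208, impact vy=-1.510
  bounce: vy ← 0.45·1.510 = 0.679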